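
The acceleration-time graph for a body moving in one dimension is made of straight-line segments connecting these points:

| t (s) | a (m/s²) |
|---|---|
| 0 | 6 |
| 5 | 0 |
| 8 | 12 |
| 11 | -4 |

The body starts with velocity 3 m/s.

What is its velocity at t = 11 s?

Δv equals the area under the a-t graph; then v = v₀ + Δv.
0–5 s: ½(6 + 0)(5) = 15 m/s
5–8 s: ½(0 + 12)(3) = 18 m/s
8–11 s: ½(12 + -4)(3) = 12 m/s
Δv = 45 m/s, so v(11) = 3 + (45) = 48 m/s.

48 m/s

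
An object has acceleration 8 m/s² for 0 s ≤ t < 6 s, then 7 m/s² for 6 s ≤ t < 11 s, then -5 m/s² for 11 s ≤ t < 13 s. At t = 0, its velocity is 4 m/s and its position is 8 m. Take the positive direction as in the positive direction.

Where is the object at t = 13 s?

687.5 m

On each constant-a segment, Δv = aΔt and Δx = v₀Δt + ½aΔt²; chain segment to segment.
0–6 s: v starts 4 m/s; Δx = 4·6 + ½·8·6² = 168 m; v ends 52 m/s.
6–11 s: v starts 52 m/s; Δx = 52·5 + ½·7·5² = 347.5 m; v ends 87 m/s.
11–13 s: v starts 87 m/s; Δx = 87·2 + ½·-5·2² = 164 m; v ends 77 m/s.
x(13) = 8 + Σ Δx = 687.5 m.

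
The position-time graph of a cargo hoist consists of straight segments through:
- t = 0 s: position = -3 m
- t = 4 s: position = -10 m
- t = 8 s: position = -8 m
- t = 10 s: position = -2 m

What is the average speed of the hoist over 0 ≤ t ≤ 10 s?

Average speed = (total path length)/(elapsed time); on a piecewise-linear x-t graph the path length is Σ|Δx|.
0–4 s: |Δx| = |-10 − -3| = 7 m
4–8 s: |Δx| = |-8 − -10| = 2 m
8–10 s: |Δx| = |-2 − -8| = 6 m
Total path = 15 m; average speed = 15/10 = 1.5 m/s.

1.5 m/s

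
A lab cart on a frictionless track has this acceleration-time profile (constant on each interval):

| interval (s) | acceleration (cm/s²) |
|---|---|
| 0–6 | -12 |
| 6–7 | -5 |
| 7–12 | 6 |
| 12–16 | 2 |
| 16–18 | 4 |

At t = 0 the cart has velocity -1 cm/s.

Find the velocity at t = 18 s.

Δv equals the area under the a-t graph; then v = v₀ + Δv.
0–6 s: -12 × 6 = -72 cm/s
6–7 s: -5 × 1 = -5 cm/s
7–12 s: 6 × 5 = 30 cm/s
12–16 s: 2 × 4 = 8 cm/s
16–18 s: 4 × 2 = 8 cm/s
Δv = -31 cm/s, so v(18) = -1 + (-31) = -32 cm/s.

-32 cm/s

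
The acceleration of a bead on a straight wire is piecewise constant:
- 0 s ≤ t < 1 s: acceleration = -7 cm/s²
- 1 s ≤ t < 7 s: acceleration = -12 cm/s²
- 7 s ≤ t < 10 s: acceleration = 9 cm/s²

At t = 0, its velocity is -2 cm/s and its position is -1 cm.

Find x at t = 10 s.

On each constant-a segment, Δv = aΔt and Δx = v₀Δt + ½aΔt²; chain segment to segment.
0–1 s: v starts -2 cm/s; Δx = -2·1 + ½·-7·1² = -5.5 cm; v ends -9 cm/s.
1–7 s: v starts -9 cm/s; Δx = -9·6 + ½·-12·6² = -270 cm; v ends -81 cm/s.
7–10 s: v starts -81 cm/s; Δx = -81·3 + ½·9·3² = -202.5 cm; v ends -54 cm/s.
x(10) = -1 + Σ Δx = -479 cm.

-479 cm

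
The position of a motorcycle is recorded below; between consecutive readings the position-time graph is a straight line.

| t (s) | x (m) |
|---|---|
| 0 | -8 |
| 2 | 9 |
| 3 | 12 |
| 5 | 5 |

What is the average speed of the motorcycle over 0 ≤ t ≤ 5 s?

Average speed = (total path length)/(elapsed time); on a piecewise-linear x-t graph the path length is Σ|Δx|.
0–2 s: |Δx| = |9 − -8| = 17 m
2–3 s: |Δx| = |12 − 9| = 3 m
3–5 s: |Δx| = |5 − 12| = 7 m
Total path = 27 m; average speed = 27/5 = 5.4 m/s.

5.4 m/s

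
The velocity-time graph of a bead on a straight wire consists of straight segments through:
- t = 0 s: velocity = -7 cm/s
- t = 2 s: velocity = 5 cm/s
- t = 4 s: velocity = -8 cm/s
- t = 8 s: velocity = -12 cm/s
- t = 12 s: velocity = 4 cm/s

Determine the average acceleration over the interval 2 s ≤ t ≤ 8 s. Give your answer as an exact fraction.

Average acceleration = Δv/Δt = (-12 − 5)/(8 − 2) = -17/6 cm/s².

-17/6 cm/s²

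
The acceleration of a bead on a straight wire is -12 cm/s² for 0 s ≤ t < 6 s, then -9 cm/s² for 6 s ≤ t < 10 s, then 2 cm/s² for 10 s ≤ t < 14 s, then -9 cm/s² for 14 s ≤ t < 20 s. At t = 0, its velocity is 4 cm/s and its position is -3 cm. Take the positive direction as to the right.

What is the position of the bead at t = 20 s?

On each constant-a segment, Δv = aΔt and Δx = v₀Δt + ½aΔt²; chain segment to segment.
0–6 s: v starts 4 cm/s; Δx = 4·6 + ½·-12·6² = -192 cm; v ends -68 cm/s.
6–10 s: v starts -68 cm/s; Δx = -68·4 + ½·-9·4² = -344 cm; v ends -104 cm/s.
10–14 s: v starts -104 cm/s; Δx = -104·4 + ½·2·4² = -400 cm; v ends -96 cm/s.
14–20 s: v starts -96 cm/s; Δx = -96·6 + ½·-9·6² = -738 cm; v ends -150 cm/s.
x(20) = -3 + Σ Δx = -1677 cm.

-1677 cm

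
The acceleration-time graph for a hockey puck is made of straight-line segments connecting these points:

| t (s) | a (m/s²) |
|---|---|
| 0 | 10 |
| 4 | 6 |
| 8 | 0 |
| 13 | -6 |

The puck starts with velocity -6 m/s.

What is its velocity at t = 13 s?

23 m/s

Δv equals the area under the a-t graph; then v = v₀ + Δv.
0–4 s: ½(10 + 6)(4) = 32 m/s
4–8 s: ½(6 + 0)(4) = 12 m/s
8–13 s: ½(0 + -6)(5) = -15 m/s
Δv = 29 m/s, so v(13) = -6 + (29) = 23 m/s.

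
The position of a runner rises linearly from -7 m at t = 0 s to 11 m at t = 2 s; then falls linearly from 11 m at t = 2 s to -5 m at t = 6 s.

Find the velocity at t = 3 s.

-4 m/s

Velocity is the slope of the x-t graph on 2–6 s: (-5 − 11)/(6 − 2) = -4 m/s.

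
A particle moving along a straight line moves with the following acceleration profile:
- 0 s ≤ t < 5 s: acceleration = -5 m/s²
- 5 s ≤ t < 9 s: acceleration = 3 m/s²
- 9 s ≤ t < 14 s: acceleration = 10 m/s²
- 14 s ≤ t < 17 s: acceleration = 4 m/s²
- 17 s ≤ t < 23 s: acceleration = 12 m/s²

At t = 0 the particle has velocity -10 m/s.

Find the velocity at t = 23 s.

Δv equals the area under the a-t graph; then v = v₀ + Δv.
0–5 s: -5 × 5 = -25 m/s
5–9 s: 3 × 4 = 12 m/s
9–14 s: 10 × 5 = 50 m/s
14–17 s: 4 × 3 = 12 m/s
17–23 s: 12 × 6 = 72 m/s
Δv = 121 m/s, so v(23) = -10 + (121) = 111 m/s.

111 m/s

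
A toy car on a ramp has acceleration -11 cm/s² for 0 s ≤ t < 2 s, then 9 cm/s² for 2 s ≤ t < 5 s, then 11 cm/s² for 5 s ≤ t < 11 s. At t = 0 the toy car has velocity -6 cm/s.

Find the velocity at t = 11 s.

Δv equals the area under the a-t graph; then v = v₀ + Δv.
0–2 s: -11 × 2 = -22 cm/s
2–5 s: 9 × 3 = 27 cm/s
5–11 s: 11 × 6 = 66 cm/s
Δv = 71 cm/s, so v(11) = -6 + (71) = 65 cm/s.

65 cm/s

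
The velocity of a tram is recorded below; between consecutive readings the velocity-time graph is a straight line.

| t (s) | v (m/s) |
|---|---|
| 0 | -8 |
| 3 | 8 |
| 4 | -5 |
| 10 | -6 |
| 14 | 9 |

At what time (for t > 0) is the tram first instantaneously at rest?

t = 1.5 s

v changes sign on 0–3 s (from -8 to 8); the graph is linear there, so v = 0 at t = 0 + (8)·(3 − 0)/(8 − -8) = 1.5 s.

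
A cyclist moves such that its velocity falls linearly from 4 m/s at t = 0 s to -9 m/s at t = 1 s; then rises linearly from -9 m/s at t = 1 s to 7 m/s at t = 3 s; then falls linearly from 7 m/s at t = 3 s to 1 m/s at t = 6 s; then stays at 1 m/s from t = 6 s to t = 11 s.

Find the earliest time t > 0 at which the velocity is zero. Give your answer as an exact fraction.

v changes sign on 0–1 s (from 4 to -9); the graph is linear there, so v = 0 at t = 0 + (-4)·(1 − 0)/(-9 − 4) = 4/13 s.

t = 4/13 s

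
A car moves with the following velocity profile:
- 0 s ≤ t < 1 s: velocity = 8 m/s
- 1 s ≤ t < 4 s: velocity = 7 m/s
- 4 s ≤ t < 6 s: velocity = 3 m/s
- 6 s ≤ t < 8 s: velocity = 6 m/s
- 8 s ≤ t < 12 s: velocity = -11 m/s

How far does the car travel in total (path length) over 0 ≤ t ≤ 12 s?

Total distance travelled is ∫|v| dt — sum the magnitudes of each area piece.
0–1 s: |8| × 1 = 8 m
1–4 s: |7| × 3 = 21 m
4–6 s: |3| × 2 = 6 m
6–8 s: |6| × 2 = 12 m
8–12 s: |-11| × 4 = 44 m
Total distance = 91 m

91 m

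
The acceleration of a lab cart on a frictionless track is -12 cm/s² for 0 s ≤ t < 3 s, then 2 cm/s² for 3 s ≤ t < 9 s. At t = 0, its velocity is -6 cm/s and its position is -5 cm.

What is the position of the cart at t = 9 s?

On each constant-a segment, Δv = aΔt and Δx = v₀Δt + ½aΔt²; chain segment to segment.
0–3 s: v starts -6 cm/s; Δx = -6·3 + ½·-12·3² = -72 cm; v ends -42 cm/s.
3–9 s: v starts -42 cm/s; Δx = -42·6 + ½·2·6² = -216 cm; v ends -30 cm/s.
x(9) = -5 + Σ Δx = -293 cm.

-293 cm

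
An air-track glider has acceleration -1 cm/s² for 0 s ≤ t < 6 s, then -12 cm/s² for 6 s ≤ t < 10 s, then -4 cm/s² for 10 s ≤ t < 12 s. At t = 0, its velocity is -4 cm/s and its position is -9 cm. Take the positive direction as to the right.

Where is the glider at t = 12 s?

-311 cm

On each constant-a segment, Δv = aΔt and Δx = v₀Δt + ½aΔt²; chain segment to segment.
0–6 s: v starts -4 cm/s; Δx = -4·6 + ½·-1·6² = -42 cm; v ends -10 cm/s.
6–10 s: v starts -10 cm/s; Δx = -10·4 + ½·-12·4² = -136 cm; v ends -58 cm/s.
10–12 s: v starts -58 cm/s; Δx = -58·2 + ½·-4·2² = -124 cm; v ends -66 cm/s.
x(12) = -9 + Σ Δx = -311 cm.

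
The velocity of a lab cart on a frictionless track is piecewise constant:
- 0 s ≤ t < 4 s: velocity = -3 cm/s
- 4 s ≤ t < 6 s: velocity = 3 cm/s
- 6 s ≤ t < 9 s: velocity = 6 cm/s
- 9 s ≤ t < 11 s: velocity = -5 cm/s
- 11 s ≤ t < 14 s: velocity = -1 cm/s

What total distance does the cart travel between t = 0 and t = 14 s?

Total distance travelled is ∫|v| dt — sum the magnitudes of each area piece.
0–4 s: |-3| × 4 = 12 cm
4–6 s: |3| × 2 = 6 cm
6–9 s: |6| × 3 = 18 cm
9–11 s: |-5| × 2 = 10 cm
11–14 s: |-1| × 3 = 3 cm
Total distance = 49 cm

49 cm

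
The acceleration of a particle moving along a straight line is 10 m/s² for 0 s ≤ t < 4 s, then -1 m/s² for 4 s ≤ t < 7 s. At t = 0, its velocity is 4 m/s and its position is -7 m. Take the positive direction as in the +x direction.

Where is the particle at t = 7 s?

On each constant-a segment, Δv = aΔt and Δx = v₀Δt + ½aΔt²; chain segment to segment.
0–4 s: v starts 4 m/s; Δx = 4·4 + ½·10·4² = 96 m; v ends 44 m/s.
4–7 s: v starts 44 m/s; Δx = 44·3 + ½·-1·3² = 127.5 m; v ends 41 m/s.
x(7) = -7 + Σ Δx = 216.5 m.

216.5 m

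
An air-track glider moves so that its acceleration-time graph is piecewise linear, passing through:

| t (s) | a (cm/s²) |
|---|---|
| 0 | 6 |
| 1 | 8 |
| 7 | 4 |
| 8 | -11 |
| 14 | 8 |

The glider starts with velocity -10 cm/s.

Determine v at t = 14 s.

Δv equals the area under the a-t graph; then v = v₀ + Δv.
0–1 s: ½(6 + 8)(1) = 7 cm/s
1–7 s: ½(8 + 4)(6) = 36 cm/s
7–8 s: ½(4 + -11)(1) = -3.5 cm/s
8–14 s: ½(-11 + 8)(6) = -9 cm/s
Δv = 30.5 cm/s, so v(14) = -10 + (30.5) = 20.5 cm/s.

20.5 cm/s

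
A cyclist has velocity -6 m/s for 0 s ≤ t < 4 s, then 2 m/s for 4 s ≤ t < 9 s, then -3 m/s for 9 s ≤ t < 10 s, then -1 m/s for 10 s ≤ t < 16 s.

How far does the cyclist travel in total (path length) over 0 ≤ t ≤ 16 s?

Distance (not displacement) is the total path length: add the absolute areas under v-t.
0–4 s: |-6| × 4 = 24 m
4–9 s: |2| × 5 = 10 m
9–10 s: |-3| × 1 = 3 m
10–16 s: |-1| × 6 = 6 m
Total distance = 43 m

43 m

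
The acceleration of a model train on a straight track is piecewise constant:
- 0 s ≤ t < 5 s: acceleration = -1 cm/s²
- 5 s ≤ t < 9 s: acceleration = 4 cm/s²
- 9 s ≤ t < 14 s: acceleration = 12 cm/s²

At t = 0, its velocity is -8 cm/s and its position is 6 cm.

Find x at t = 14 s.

On each constant-a segment, Δv = aΔt and Δx = v₀Δt + ½aΔt²; chain segment to segment.
0–5 s: v starts -8 cm/s; Δx = -8·5 + ½·-1·5² = -52.5 cm; v ends -13 cm/s.
5–9 s: v starts -13 cm/s; Δx = -13·4 + ½·4·4² = -20 cm; v ends 3 cm/s.
9–14 s: v starts 3 cm/s; Δx = 3·5 + ½·12·5² = 165 cm; v ends 63 cm/s.
x(14) = 6 + Σ Δx = 98.5 cm.

98.5 cm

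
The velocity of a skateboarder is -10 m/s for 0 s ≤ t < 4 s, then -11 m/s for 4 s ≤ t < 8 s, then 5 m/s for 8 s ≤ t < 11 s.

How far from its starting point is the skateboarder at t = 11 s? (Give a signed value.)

Net displacement equals the area under the velocity-time graph (areas below the axis count negative).
0–4 s: -10 × 4 = -40 m
4–8 s: -11 × 4 = -44 m
8–11 s: 5 × 3 = 15 m
Net displacement = -69 m

-69 m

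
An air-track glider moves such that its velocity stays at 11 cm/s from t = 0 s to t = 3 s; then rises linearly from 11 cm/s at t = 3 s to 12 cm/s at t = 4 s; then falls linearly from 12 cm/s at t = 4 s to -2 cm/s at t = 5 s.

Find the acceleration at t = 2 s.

Acceleration is the slope of the v-t graph on 0–3 s: (11 − 11)/(3 − 0) = 0 cm/s².

0 cm/s²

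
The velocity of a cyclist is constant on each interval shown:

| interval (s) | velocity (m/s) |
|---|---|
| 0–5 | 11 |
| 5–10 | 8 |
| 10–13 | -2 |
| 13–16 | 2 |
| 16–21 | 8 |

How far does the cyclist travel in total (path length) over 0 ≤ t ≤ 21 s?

147 m

Distance (not displacement) is the total path length: add the absolute areas under v-t.
0–5 s: |11| × 5 = 55 m
5–10 s: |8| × 5 = 40 m
10–13 s: |-2| × 3 = 6 m
13–16 s: |2| × 3 = 6 m
16–21 s: |8| × 5 = 40 m
Total distance = 147 m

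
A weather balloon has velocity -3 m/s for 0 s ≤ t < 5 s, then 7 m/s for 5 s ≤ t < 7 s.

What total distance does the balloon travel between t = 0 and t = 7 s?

29 m

Total distance travelled is ∫|v| dt — sum the magnitudes of each area piece.
0–5 s: |-3| × 5 = 15 m
5–7 s: |7| × 2 = 14 m
Total distance = 29 m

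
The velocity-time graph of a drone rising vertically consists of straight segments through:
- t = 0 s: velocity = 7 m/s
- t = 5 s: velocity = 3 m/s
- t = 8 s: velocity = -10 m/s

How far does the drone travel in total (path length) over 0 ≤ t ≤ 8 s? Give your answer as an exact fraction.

977/26 m

Total distance travelled is ∫|v| dt — sum the magnitudes of each area piece.
0–5 s: |½(7 + 3)(5)| = 25 m
5–8 s: v = 0 at t = 74/13 s; triangle areas 27/26 + 150/13 = 327/26 m
Total distance = 977/26 m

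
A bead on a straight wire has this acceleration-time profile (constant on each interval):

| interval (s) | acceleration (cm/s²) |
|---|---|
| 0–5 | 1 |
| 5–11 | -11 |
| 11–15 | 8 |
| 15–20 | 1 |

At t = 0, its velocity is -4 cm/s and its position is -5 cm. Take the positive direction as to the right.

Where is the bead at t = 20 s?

-553 cm

On each constant-a segment, Δv = aΔt and Δx = v₀Δt + ½aΔt²; chain segment to segment.
0–5 s: v starts -4 cm/s; Δx = -4·5 + ½·1·5² = -7.5 cm; v ends 1 cm/s.
5–11 s: v starts 1 cm/s; Δx = 1·6 + ½·-11·6² = -192 cm; v ends -65 cm/s.
11–15 s: v starts -65 cm/s; Δx = -65·4 + ½·8·4² = -196 cm; v ends -33 cm/s.
15–20 s: v starts -33 cm/s; Δx = -33·5 + ½·1·5² = -152.5 cm; v ends -28 cm/s.
x(20) = -5 + Σ Δx = -553 cm.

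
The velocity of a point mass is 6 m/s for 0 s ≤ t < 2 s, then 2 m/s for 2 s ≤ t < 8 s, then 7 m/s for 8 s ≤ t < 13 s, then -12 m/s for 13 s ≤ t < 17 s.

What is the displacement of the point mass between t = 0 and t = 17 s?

Net displacement equals the area under the velocity-time graph (areas below the axis count negative).
0–2 s: 6 × 2 = 12 m
2–8 s: 2 × 6 = 12 m
8–13 s: 7 × 5 = 35 m
13–17 s: -12 × 4 = -48 m
Net displacement = 11 m

11 m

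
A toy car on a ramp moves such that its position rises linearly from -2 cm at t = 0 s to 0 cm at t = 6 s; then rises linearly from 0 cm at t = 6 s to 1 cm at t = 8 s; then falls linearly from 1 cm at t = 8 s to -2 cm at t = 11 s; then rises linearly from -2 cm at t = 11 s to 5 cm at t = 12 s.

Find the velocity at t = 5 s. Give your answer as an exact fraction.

1/3 cm/s

Velocity is the slope of the x-t graph on 0–6 s: (0 − -2)/(6 − 0) = 1/3 cm/s.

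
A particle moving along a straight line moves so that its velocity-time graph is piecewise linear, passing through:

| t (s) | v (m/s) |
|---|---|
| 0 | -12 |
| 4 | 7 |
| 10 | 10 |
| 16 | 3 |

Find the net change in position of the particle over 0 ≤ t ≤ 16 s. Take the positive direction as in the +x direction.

80 m

Displacement is the signed area under the v-t curve.
0–4 s: ½(-12 + 7)(4) = -10 m
4–10 s: ½(7 + 10)(6) = 51 m
10–16 s: ½(10 + 3)(6) = 39 m
Net displacement = 80 m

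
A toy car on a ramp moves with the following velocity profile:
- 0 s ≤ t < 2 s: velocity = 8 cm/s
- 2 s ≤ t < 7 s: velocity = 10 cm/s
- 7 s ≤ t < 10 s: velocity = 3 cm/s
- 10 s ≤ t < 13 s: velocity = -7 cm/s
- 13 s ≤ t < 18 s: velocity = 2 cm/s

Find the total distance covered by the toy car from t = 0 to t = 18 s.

Total distance travelled is ∫|v| dt — sum the magnitudes of each area piece.
0–2 s: |8| × 2 = 16 cm
2–7 s: |10| × 5 = 50 cm
7–10 s: |3| × 3 = 9 cm
10–13 s: |-7| × 3 = 21 cm
13–18 s: |2| × 5 = 10 cm
Total distance = 106 cm

106 cm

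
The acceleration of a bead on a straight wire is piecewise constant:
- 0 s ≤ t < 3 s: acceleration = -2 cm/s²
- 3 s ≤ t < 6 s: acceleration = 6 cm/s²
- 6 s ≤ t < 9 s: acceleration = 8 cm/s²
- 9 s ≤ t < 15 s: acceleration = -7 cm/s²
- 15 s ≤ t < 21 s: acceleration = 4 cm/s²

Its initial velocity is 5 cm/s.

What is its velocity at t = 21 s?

Δv equals the area under the a-t graph; then v = v₀ + Δv.
0–3 s: -2 × 3 = -6 cm/s
3–6 s: 6 × 3 = 18 cm/s
6–9 s: 8 × 3 = 24 cm/s
9–15 s: -7 × 6 = -42 cm/s
15–21 s: 4 × 6 = 24 cm/s
Δv = 18 cm/s, so v(21) = 5 + (18) = 23 cm/s.

23 cm/s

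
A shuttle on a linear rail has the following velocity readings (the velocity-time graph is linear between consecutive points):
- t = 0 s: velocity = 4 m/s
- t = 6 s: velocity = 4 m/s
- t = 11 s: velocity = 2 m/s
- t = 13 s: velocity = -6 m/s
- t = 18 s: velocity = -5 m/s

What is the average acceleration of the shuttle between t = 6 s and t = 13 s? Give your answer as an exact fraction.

-10/7 m/s²

Average acceleration = Δv/Δt = (-6 − 4)/(13 − 6) = -10/7 m/s².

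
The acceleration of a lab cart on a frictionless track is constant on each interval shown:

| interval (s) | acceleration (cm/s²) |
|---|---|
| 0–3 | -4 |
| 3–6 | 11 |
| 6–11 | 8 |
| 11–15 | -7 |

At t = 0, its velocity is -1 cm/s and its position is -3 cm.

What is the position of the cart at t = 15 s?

370.5 cm

On each constant-a segment, Δv = aΔt and Δx = v₀Δt + ½aΔt²; chain segment to segment.
0–3 s: v starts -1 cm/s; Δx = -1·3 + ½·-4·3² = -21 cm; v ends -13 cm/s.
3–6 s: v starts -13 cm/s; Δx = -13·3 + ½·11·3² = 10.5 cm; v ends 20 cm/s.
6–11 s: v starts 20 cm/s; Δx = 20·5 + ½·8·5² = 200 cm; v ends 60 cm/s.
11–15 s: v starts 60 cm/s; Δx = 60·4 + ½·-7·4² = 184 cm; v ends 32 cm/s.
x(15) = -3 + Σ Δx = 370.5 cm.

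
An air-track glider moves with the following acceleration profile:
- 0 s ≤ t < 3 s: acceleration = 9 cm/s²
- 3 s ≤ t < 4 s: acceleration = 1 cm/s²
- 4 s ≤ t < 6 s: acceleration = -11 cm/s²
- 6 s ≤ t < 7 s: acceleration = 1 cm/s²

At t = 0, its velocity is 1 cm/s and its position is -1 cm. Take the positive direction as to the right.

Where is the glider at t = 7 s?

On each constant-a segment, Δv = aΔt and Δx = v₀Δt + ½aΔt²; chain segment to segment.
0–3 s: v starts 1 cm/s; Δx = 1·3 + ½·9·3² = 43.5 cm; v ends 28 cm/s.
3–4 s: v starts 28 cm/s; Δx = 28·1 + ½·1·1² = 28.5 cm; v ends 29 cm/s.
4–6 s: v starts 29 cm/s; Δx = 29·2 + ½·-11·2² = 36 cm; v ends 7 cm/s.
6–7 s: v starts 7 cm/s; Δx = 7·1 + ½·1·1² = 7.5 cm; v ends 8 cm/s.
x(7) = -1 + Σ Δx = 114.5 cm.

114.5 cm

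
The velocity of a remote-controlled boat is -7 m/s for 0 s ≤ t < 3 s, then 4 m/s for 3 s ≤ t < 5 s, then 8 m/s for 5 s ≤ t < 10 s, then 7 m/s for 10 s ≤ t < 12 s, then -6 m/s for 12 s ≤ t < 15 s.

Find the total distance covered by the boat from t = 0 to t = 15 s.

Total distance travelled is ∫|v| dt — sum the magnitudes of each area piece.
0–3 s: |-7| × 3 = 21 m
3–5 s: |4| × 2 = 8 m
5–10 s: |8| × 5 = 40 m
10–12 s: |7| × 2 = 14 m
12–15 s: |-6| × 3 = 18 m
Total distance = 101 m

101 m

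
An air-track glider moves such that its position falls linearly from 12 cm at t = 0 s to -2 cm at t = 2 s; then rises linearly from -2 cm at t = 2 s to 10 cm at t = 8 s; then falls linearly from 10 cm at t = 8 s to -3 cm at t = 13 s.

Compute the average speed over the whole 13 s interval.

Average speed = (total path length)/(elapsed time); on a piecewise-linear x-t graph the path length is Σ|Δx|.
0–2 s: |Δx| = |-2 − 12| = 14 cm
2–8 s: |Δx| = |10 − -2| = 12 cm
8–13 s: |Δx| = |-3 − 10| = 13 cm
Total path = 39 cm; average speed = 39/13 = 3 cm/s.

3 cm/s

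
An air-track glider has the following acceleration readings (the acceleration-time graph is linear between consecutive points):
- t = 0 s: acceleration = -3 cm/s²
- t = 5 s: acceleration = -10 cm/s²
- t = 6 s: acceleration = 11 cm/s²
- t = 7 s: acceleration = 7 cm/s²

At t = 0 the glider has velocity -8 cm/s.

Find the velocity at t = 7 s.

-31 cm/s

Δv equals the area under the a-t graph; then v = v₀ + Δv.
0–5 s: ½(-3 + -10)(5) = -32.5 cm/s
5–6 s: ½(-10 + 11)(1) = 0.5 cm/s
6–7 s: ½(11 + 7)(1) = 9 cm/s
Δv = -23 cm/s, so v(7) = -8 + (-23) = -31 cm/s.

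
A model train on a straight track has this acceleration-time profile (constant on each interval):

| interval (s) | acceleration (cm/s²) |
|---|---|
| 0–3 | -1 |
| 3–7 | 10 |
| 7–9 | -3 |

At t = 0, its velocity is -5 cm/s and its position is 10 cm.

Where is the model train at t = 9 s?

96.5 cm

On each constant-a segment, Δv = aΔt and Δx = v₀Δt + ½aΔt²; chain segment to segment.
0–3 s: v starts -5 cm/s; Δx = -5·3 + ½·-1·3² = -19.5 cm; v ends -8 cm/s.
3–7 s: v starts -8 cm/s; Δx = -8·4 + ½·10·4² = 48 cm; v ends 32 cm/s.
7–9 s: v starts 32 cm/s; Δx = 32·2 + ½·-3·2² = 58 cm; v ends 26 cm/s.
x(9) = 10 + Σ Δx = 96.5 cm.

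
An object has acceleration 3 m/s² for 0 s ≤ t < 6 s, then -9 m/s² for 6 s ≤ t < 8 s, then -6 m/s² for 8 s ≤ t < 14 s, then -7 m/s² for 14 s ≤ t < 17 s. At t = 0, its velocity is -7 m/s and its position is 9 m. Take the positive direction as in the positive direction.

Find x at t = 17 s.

-285.5 m

On each constant-a segment, Δv = aΔt and Δx = v₀Δt + ½aΔt²; chain segment to segment.
0–6 s: v starts -7 m/s; Δx = -7·6 + ½·3·6² = 12 m; v ends 11 m/s.
6–8 s: v starts 11 m/s; Δx = 11·2 + ½·-9·2² = 4 m; v ends -7 m/s.
8–14 s: v starts -7 m/s; Δx = -7·6 + ½·-6·6² = -150 m; v ends -43 m/s.
14–17 s: v starts -43 m/s; Δx = -43·3 + ½·-7·3² = -160.5 m; v ends -64 m/s.
x(17) = 9 + Σ Δx = -285.5 m.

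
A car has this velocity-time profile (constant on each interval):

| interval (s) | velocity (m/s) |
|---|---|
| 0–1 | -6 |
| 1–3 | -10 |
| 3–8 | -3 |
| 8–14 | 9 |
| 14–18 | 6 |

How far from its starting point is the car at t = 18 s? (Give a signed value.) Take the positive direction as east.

Net displacement equals the area under the velocity-time graph (areas below the axis count negative).
0–1 s: -6 × 1 = -6 m
1–3 s: -10 × 2 = -20 m
3–8 s: -3 × 5 = -15 m
8–14 s: 9 × 6 = 54 m
14–18 s: 6 × 4 = 24 m
Net displacement = 37 m

37 m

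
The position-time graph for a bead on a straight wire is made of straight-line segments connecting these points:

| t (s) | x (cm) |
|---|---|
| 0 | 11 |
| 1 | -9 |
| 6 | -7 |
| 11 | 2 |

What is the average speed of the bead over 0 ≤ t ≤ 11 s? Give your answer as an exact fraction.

31/11 cm/s

Average speed = (total path length)/(elapsed time); on a piecewise-linear x-t graph the path length is Σ|Δx|.
0–1 s: |Δx| = |-9 − 11| = 20 cm
1–6 s: |Δx| = |-7 − -9| = 2 cm
6–11 s: |Δx| = |2 − -7| = 9 cm
Total path = 31 cm; average speed = 31/11 = 31/11 cm/s.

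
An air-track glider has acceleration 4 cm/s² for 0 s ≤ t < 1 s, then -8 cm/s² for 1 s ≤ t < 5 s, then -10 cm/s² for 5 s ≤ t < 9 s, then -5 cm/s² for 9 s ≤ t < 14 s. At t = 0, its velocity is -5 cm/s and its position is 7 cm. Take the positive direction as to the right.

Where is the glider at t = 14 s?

-703.5 cm

On each constant-a segment, Δv = aΔt and Δx = v₀Δt + ½aΔt²; chain segment to segment.
0–1 s: v starts -5 cm/s; Δx = -5·1 + ½·4·1² = -3 cm; v ends -1 cm/s.
1–5 s: v starts -1 cm/s; Δx = -1·4 + ½·-8·4² = -68 cm; v ends -33 cm/s.
5–9 s: v starts -33 cm/s; Δx = -33·4 + ½·-10·4² = -212 cm; v ends -73 cm/s.
9–14 s: v starts -73 cm/s; Δx = -73·5 + ½·-5·5² = -427.5 cm; v ends -98 cm/s.
x(14) = 7 + Σ Δx = -703.5 cm.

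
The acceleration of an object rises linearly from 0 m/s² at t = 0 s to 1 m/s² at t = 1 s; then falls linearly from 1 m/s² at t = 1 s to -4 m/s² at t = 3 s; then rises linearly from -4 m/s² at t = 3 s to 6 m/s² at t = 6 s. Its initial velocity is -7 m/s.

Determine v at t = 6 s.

-6.5 m/s

Δv equals the area under the a-t graph; then v = v₀ + Δv.
0–1 s: ½(0 + 1)(1) = 0.5 m/s
1–3 s: ½(1 + -4)(2) = -3 m/s
3–6 s: ½(-4 + 6)(3) = 3 m/s
Δv = 0.5 m/s, so v(6) = -7 + (0.5) = -6.5 m/s.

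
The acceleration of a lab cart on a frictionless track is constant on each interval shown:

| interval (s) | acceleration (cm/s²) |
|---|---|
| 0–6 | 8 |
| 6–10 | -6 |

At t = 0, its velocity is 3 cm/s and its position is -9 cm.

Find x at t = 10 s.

On each constant-a segment, Δv = aΔt and Δx = v₀Δt + ½aΔt²; chain segment to segment.
0–6 s: v starts 3 cm/s; Δx = 3·6 + ½·8·6² = 162 cm; v ends 51 cm/s.
6–10 s: v starts 51 cm/s; Δx = 51·4 + ½·-6·4² = 156 cm; v ends 27 cm/s.
x(10) = -9 + Σ Δx = 309 cm.

309 cm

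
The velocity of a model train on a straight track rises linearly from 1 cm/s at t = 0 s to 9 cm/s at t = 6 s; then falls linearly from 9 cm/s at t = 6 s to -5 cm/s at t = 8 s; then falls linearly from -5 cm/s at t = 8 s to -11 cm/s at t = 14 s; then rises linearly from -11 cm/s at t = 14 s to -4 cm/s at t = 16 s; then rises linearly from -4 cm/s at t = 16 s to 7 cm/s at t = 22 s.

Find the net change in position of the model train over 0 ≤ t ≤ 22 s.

Displacement is the signed area under the v-t curve.
0–6 s: ½(1 + 9)(6) = 30 cm
6–8 s: ½(9 + -5)(2) = 4 cm
8–14 s: ½(-5 + -11)(6) = -48 cm
14–16 s: ½(-11 + -4)(2) = -15 cm
16–22 s: ½(-4 + 7)(6) = 9 cm
Net displacement = -20 cm

-20 cm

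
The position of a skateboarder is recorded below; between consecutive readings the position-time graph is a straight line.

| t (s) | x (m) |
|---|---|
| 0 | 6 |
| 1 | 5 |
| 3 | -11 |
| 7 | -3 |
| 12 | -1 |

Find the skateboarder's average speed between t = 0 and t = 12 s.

2.25 m/s

Average speed = (total path length)/(elapsed time); on a piecewise-linear x-t graph the path length is Σ|Δx|.
0–1 s: |Δx| = |5 − 6| = 1 m
1–3 s: |Δx| = |-11 − 5| = 16 m
3–7 s: |Δx| = |-3 − -11| = 8 m
7–12 s: |Δx| = |-1 − -3| = 2 m
Total path = 27 m; average speed = 27/12 = 2.25 m/s.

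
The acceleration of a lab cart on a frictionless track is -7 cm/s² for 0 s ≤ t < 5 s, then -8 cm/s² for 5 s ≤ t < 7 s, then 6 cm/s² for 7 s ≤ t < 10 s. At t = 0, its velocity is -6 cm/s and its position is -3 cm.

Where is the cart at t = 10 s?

On each constant-a segment, Δv = aΔt and Δx = v₀Δt + ½aΔt²; chain segment to segment.
0–5 s: v starts -6 cm/s; Δx = -6·5 + ½·-7·5² = -117.5 cm; v ends -41 cm/s.
5–7 s: v starts -41 cm/s; Δx = -41·2 + ½·-8·2² = -98 cm; v ends -57 cm/s.
7–10 s: v starts -57 cm/s; Δx = -57·3 + ½·6·3² = -144 cm; v ends -39 cm/s.
x(10) = -3 + Σ Δx = -362.5 cm.

-362.5 cm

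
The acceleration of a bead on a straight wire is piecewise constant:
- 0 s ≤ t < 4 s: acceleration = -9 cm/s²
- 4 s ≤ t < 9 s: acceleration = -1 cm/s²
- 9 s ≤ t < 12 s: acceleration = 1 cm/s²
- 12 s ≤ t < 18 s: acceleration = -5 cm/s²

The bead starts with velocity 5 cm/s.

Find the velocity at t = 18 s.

Δv equals the area under the a-t graph; then v = v₀ + Δv.
0–4 s: -9 × 4 = -36 cm/s
4–9 s: -1 × 5 = -5 cm/s
9–12 s: 1 × 3 = 3 cm/s
12–18 s: -5 × 6 = -30 cm/s
Δv = -68 cm/s, so v(18) = 5 + (-68) = -63 cm/s.

-63 cm/s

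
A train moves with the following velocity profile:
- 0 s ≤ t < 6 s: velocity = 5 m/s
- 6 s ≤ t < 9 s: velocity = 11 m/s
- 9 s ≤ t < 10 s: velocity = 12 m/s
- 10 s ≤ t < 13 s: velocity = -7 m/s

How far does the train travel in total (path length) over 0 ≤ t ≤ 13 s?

96 m

Total distance travelled is ∫|v| dt — sum the magnitudes of each area piece.
0–6 s: |5| × 6 = 30 m
6–9 s: |11| × 3 = 33 m
9–10 s: |12| × 1 = 12 m
10–13 s: |-7| × 3 = 21 m
Total distance = 96 m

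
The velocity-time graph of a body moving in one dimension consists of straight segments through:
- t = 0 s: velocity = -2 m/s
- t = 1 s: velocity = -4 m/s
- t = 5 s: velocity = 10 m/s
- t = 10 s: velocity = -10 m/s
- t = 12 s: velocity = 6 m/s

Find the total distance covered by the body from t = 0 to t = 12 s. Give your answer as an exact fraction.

743/14 m

Distance (not displacement) is the total path length: add the absolute areas under v-t.
0–1 s: |½(-2 + -4)(1)| = 3 m
1–5 s: v = 0 at t = 15/7 s; triangle areas 16/7 + 100/7 = 116/7 m
5–10 s: v = 0 at t = 7.5 s; triangle areas 12.5 + 12.5 = 25 m
10–12 s: v = 0 at t = 11.25 s; triangle areas 6.25 + 2.25 = 8.5 m
Total distance = 743/14 m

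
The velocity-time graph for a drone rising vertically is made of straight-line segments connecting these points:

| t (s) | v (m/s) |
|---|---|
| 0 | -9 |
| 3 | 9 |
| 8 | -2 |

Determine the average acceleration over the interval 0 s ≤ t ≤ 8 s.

0.875 m/s²

Average acceleration = Δv/Δt = (-2 − -9)/(8 − 0) = 0.875 m/s².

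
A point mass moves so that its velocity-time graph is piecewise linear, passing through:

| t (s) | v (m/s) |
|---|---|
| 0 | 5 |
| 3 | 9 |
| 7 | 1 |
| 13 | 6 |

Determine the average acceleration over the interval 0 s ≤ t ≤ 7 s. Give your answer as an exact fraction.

-4/7 m/s²

Average acceleration = Δv/Δt = (1 − 5)/(7 − 0) = -4/7 m/s².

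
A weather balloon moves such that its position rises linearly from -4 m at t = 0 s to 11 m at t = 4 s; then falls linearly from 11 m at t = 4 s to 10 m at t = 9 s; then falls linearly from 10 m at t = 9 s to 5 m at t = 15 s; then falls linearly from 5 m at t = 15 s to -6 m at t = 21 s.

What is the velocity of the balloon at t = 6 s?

Velocity is the slope of the x-t graph on 4–9 s: (10 − 11)/(9 − 4) = -0.2 m/s.

-0.2 m/s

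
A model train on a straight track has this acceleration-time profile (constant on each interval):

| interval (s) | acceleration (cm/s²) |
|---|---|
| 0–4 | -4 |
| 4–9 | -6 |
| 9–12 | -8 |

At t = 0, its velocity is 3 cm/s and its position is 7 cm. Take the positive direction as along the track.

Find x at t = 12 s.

On each constant-a segment, Δv = aΔt and Δx = v₀Δt + ½aΔt²; chain segment to segment.
0–4 s: v starts 3 cm/s; Δx = 3·4 + ½·-4·4² = -20 cm; v ends -13 cm/s.
4–9 s: v starts -13 cm/s; Δx = -13·5 + ½·-6·5² = -140 cm; v ends -43 cm/s.
9–12 s: v starts -43 cm/s; Δx = -43·3 + ½·-8·3² = -165 cm; v ends -67 cm/s.
x(12) = 7 + Σ Δx = -318 cm.

-318 cm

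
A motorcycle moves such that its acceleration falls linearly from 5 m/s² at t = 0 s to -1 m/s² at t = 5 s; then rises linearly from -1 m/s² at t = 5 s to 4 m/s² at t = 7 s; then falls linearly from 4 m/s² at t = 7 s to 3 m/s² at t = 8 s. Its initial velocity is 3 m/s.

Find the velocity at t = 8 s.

Δv equals the area under the a-t graph; then v = v₀ + Δv.
0–5 s: ½(5 + -1)(5) = 10 m/s
5–7 s: ½(-1 + 4)(2) = 3 m/s
7–8 s: ½(4 + 3)(1) = 3.5 m/s
Δv = 16.5 m/s, so v(8) = 3 + (16.5) = 19.5 m/s.

19.5 m/s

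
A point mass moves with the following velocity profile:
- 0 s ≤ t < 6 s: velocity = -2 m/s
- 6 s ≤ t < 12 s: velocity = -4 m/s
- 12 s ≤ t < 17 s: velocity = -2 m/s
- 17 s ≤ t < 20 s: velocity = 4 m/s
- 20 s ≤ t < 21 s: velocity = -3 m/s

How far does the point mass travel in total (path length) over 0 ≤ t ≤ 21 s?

Distance (not displacement) is the total path length: add the absolute areas under v-t.
0–6 s: |-2| × 6 = 12 m
6–12 s: |-4| × 6 = 24 m
12–17 s: |-2| × 5 = 10 m
17–20 s: |4| × 3 = 12 m
20–21 s: |-3| × 1 = 3 m
Total distance = 61 m

61 m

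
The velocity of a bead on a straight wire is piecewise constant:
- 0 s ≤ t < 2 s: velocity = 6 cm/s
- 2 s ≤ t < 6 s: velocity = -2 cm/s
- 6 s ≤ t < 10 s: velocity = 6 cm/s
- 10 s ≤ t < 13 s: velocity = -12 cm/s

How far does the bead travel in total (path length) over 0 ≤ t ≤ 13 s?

80 cm

Distance (not displacement) is the total path length: add the absolute areas under v-t.
0–2 s: |6| × 2 = 12 cm
2–6 s: |-2| × 4 = 8 cm
6–10 s: |6| × 4 = 24 cm
10–13 s: |-12| × 3 = 36 cm
Total distance = 80 cm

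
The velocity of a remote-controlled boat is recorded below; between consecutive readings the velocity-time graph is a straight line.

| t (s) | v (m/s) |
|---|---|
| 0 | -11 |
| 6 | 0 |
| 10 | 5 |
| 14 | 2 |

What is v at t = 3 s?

-5.5 m/s

On 0–6 s the graph is linear from -11 to 0 m/s: v(3) = -11 + (0 − -11)·(3 − 0)/(6 − 0) = -5.5 m/s.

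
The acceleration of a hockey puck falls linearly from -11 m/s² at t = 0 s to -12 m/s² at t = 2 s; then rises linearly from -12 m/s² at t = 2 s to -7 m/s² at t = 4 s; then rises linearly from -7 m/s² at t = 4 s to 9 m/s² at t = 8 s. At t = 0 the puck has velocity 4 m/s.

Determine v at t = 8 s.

-34 m/s

Δv equals the area under the a-t graph; then v = v₀ + Δv.
0–2 s: ½(-11 + -12)(2) = -23 m/s
2–4 s: ½(-12 + -7)(2) = -19 m/s
4–8 s: ½(-7 + 9)(4) = 4 m/s
Δv = -38 m/s, so v(8) = 4 + (-38) = -34 m/s.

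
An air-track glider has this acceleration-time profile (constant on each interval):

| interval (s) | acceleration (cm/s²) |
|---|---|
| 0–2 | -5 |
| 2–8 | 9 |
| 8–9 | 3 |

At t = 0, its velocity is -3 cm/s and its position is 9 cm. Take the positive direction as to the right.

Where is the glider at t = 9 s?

119.5 cm

On each constant-a segment, Δv = aΔt and Δx = v₀Δt + ½aΔt²; chain segment to segment.
0–2 s: v starts -3 cm/s; Δx = -3·2 + ½·-5·2² = -16 cm; v ends -13 cm/s.
2–8 s: v starts -13 cm/s; Δx = -13·6 + ½·9·6² = 84 cm; v ends 41 cm/s.
8–9 s: v starts 41 cm/s; Δx = 41·1 + ½·3·1² = 42.5 cm; v ends 44 cm/s.
x(9) = 9 + Σ Δx = 119.5 cm.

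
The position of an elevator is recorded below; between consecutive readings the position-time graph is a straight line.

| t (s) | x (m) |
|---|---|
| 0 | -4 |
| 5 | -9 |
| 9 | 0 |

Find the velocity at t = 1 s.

Velocity is the slope of the x-t graph on 0–5 s: (-9 − -4)/(5 − 0) = -1 m/s.

-1 m/s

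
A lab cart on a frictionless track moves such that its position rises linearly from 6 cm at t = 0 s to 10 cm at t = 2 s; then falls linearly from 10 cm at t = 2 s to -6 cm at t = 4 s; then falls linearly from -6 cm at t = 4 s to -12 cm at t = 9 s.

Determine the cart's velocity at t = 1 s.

Velocity is the slope of the x-t graph on 0–2 s: (10 − 6)/(2 − 0) = 2 cm/s.

2 cm/s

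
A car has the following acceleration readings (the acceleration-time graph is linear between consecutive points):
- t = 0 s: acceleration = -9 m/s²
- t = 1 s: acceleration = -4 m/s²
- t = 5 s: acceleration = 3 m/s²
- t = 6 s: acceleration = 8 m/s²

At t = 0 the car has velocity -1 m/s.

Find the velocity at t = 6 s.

Δv equals the area under the a-t graph; then v = v₀ + Δv.
0–1 s: ½(-9 + -4)(1) = -6.5 m/s
1–5 s: ½(-4 + 3)(4) = -2 m/s
5–6 s: ½(3 + 8)(1) = 5.5 m/s
Δv = -3 m/s, so v(6) = -1 + (-3) = -4 m/s.

-4 m/s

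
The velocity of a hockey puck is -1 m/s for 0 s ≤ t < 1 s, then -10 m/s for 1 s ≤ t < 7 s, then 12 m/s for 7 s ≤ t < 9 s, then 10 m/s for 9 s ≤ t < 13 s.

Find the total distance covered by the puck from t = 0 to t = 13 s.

125 m

Total distance travelled is ∫|v| dt — sum the magnitudes of each area piece.
0–1 s: |-1| × 1 = 1 m
1–7 s: |-10| × 6 = 60 m
7–9 s: |12| × 2 = 24 m
9–13 s: |10| × 4 = 40 m
Total distance = 125 m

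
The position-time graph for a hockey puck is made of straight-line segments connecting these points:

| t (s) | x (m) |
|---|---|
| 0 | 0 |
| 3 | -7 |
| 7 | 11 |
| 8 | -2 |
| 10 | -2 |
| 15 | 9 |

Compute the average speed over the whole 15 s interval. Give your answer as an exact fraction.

Average speed = (total path length)/(elapsed time); on a piecewise-linear x-t graph the path length is Σ|Δx|.
0–3 s: |Δx| = |-7 − 0| = 7 m
3–7 s: |Δx| = |11 − -7| = 18 m
7–8 s: |Δx| = |-2 − 11| = 13 m
8–10 s: |Δx| = |-2 − -2| = 0 m
10–15 s: |Δx| = |9 − -2| = 11 m
Total path = 49 m; average speed = 49/15 = 49/15 m/s.

49/15 m/s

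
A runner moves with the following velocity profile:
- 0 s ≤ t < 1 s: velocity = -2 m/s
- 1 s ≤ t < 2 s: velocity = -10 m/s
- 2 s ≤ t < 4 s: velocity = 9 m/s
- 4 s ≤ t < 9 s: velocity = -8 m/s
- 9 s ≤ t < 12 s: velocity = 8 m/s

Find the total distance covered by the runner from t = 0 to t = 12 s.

94 m

Distance (not displacement) is the total path length: add the absolute areas under v-t.
0–1 s: |-2| × 1 = 2 m
1–2 s: |-10| × 1 = 10 m
2–4 s: |9| × 2 = 18 m
4–9 s: |-8| × 5 = 40 m
9–12 s: |8| × 3 = 24 m
Total distance = 94 m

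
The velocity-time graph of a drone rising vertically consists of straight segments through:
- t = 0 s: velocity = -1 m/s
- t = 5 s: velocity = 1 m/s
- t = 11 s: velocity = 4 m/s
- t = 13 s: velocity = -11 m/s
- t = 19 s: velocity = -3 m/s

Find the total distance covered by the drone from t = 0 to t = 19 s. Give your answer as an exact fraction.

2059/30 m

Distance (not displacement) is the total path length: add the absolute areas under v-t.
0–5 s: v = 0 at t = 2.5 s; triangle areas 1.25 + 1.25 = 2.5 m
5–11 s: |½(1 + 4)(6)| = 15 m
11–13 s: v = 0 at t = 173/15 s; triangle areas 16/15 + 121/15 = 137/15 m
13–19 s: |½(-11 + -3)(6)| = 42 m
Total distance = 2059/30 m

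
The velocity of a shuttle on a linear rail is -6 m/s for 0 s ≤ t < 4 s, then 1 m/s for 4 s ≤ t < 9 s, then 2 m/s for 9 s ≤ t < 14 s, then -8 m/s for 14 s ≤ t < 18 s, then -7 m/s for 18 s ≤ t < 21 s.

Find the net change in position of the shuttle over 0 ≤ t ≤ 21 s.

Net displacement equals the area under the velocity-time graph (areas below the axis count negative).
0–4 s: -6 × 4 = -24 m
4–9 s: 1 × 5 = 5 m
9–14 s: 2 × 5 = 10 m
14–18 s: -8 × 4 = -32 m
18–21 s: -7 × 3 = -21 m
Net displacement = -62 m

-62 m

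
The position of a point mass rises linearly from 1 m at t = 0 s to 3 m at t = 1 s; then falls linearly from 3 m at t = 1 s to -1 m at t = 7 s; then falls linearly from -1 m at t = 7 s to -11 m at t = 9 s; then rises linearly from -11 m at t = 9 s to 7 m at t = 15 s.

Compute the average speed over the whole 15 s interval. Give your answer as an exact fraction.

34/15 m/s

Average speed = (total path length)/(elapsed time); on a piecewise-linear x-t graph the path length is Σ|Δx|.
0–1 s: |Δx| = |3 − 1| = 2 m
1–7 s: |Δx| = |-1 − 3| = 4 m
7–9 s: |Δx| = |-11 − -1| = 10 m
9–15 s: |Δx| = |7 − -11| = 18 m
Total path = 34 m; average speed = 34/15 = 34/15 m/s.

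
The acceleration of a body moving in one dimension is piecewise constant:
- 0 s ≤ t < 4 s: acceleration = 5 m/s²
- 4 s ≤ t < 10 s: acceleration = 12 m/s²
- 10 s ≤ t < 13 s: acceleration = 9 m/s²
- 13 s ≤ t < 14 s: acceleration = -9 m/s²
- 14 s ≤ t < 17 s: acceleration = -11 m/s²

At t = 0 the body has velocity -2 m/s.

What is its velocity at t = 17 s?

75 m/s

Δv equals the area under the a-t graph; then v = v₀ + Δv.
0–4 s: 5 × 4 = 20 m/s
4–10 s: 12 × 6 = 72 m/s
10–13 s: 9 × 3 = 27 m/s
13–14 s: -9 × 1 = -9 m/s
14–17 s: -11 × 3 = -33 m/s
Δv = 77 m/s, so v(17) = -2 + (77) = 75 m/s.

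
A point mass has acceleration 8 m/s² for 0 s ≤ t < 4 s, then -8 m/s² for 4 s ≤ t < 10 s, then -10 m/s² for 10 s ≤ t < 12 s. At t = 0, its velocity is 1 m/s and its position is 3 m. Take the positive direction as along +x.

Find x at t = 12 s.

75 m

On each constant-a segment, Δv = aΔt and Δx = v₀Δt + ½aΔt²; chain segment to segment.
0–4 s: v starts 1 m/s; Δx = 1·4 + ½·8·4² = 68 m; v ends 33 m/s.
4–10 s: v starts 33 m/s; Δx = 33·6 + ½·-8·6² = 54 m; v ends -15 m/s.
10–12 s: v starts -15 m/s; Δx = -15·2 + ½·-10·2² = -50 m; v ends -35 m/s.
x(12) = 3 + Σ Δx = 75 m.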